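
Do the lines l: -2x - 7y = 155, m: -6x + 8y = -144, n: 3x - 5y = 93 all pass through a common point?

Intersecting l and m: solving the 2×2 system gives (x, y) = (-4, -21).
Substitute into n: (3)(-4) + (-5)(-21) = 93.
This equals 93, so (-4, -21) lies on all three lines and they are concurrent.

Yes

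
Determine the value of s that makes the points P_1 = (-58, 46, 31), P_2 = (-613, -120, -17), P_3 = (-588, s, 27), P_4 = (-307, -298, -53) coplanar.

68

Normal to plane P_1P_2P_4: n = (-2568, -34668, 149586); plane equation n·P = 3191382.
Requiring n·P_3 = 3191382: (-34668)s + (5548806) = 3191382.
So s = 68.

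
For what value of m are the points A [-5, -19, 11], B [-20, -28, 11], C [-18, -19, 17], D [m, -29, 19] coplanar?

Normal to plane ABC: n = (-54, 90, -117); plane equation n·P = -2727.
Requiring n·D = -2727: (-54)m + (-4833) = -2727.
So m = -39.

-39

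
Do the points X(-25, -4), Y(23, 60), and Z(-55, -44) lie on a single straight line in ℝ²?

XY = (48, 64), XZ = (-30, -40).
Checking proportionality: XZ = -5/8·XY, so the vectors are parallel and the points are collinear.

Yes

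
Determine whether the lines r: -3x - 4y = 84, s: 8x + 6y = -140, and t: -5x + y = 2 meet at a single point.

Yes

Lines aᵢx + bᵢy = cᵢ with pairwise distinct directions are concurrent exactly when det[aᵢ bᵢ cᵢ] = 0.
Here the determinant is 0.
It vanishes, so the lines are concurrent at (-4, -18).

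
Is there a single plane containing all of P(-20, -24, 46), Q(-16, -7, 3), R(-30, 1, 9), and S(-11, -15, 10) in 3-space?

The four points are coplanar iff the 3×3 determinant with rows PQ, PR, PS is zero.
Rows: (4, 17, -43), (-10, 25, -37), (9, 9, -36).
Expanding along the first row: (4)(-567) − (17)(693) + (-43)(-315) = -504.
Nonzero ⇒ not coplanar.

No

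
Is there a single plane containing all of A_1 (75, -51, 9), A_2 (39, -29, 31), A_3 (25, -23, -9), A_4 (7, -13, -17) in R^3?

Yes

The four points are coplanar iff the 3×3 determinant with rows A_1A_2, A_1A_3, A_1A_4 is zero.
Rows: (-36, 22, 22), (-50, 28, -18), (-68, 38, -26).
Expanding along the first row: (-36)(-44) − (22)(76) + (22)(4) = 0.
Zero determinant ⇒ coplanar.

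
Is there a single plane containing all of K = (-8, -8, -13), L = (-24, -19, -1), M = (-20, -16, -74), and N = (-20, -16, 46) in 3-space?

A normal to the plane through K, L, M is n = KL × KM = (767, -1120, -4).
The plane has equation n·P = 2876. For N: n·N = 2396.
2396 ≠ 2876, so N is off the plane.

No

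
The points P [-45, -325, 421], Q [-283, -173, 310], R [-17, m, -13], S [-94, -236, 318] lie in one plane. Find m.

-21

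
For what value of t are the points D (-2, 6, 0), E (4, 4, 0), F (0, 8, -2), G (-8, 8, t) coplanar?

0

Coplanarity ⇔ det[DE; DF; DG] = 0.
Expanding, this is linear in t: (16)t + (0) = 0.
So t = 0.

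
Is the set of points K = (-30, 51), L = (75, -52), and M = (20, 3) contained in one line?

No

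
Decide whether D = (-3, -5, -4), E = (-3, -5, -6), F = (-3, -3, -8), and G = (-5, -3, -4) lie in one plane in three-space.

No

A normal to the plane through D, E, F is n = DE × DF = (4, 0, 0).
The plane has equation n·P = -12. For G: n·G = -20.
-20 ≠ -12, so G is off the plane.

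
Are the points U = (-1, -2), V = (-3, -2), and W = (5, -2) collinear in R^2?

Yes

UV = (-2, 0), UW = (6, 0).
Twice the signed area of △UVW is (-2)(0) − (0)(6) = 0.
The triangle is degenerate (zero area), so the points are collinear.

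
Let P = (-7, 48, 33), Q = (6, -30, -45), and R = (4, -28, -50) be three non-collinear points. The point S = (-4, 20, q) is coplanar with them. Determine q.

-2

The plane through P, Q, R has equation 546x + 221y − 130z = 2496.
Substituting S: (-130)q + (2236) = 2496, so q = -2.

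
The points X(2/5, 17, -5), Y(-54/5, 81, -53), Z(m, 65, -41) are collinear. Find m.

-8

Direction XY = (-56/5, 64, -48). From the y-coordinate of Z, the parameter along the line is τ = (65 − 17)/64 = 3/4.
Then m = 2/5 + 3/4·(-56/5) = -8.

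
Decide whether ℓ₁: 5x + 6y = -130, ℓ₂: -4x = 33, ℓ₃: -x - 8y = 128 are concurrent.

The three lines meet at one point iff the augmented coefficient matrix [aᵢ bᵢ cᵢ] has rank < 3, i.e. its determinant vanishes.
Here the determinant is 34.
Nonzero, so no common point exists.

No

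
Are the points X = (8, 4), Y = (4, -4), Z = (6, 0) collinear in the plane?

XY = (-4, -8), XZ = (-2, -4).
Twice the signed area of △XYZ is (-4)(-4) − (-8)(-2) = 0.
The triangle is degenerate (zero area), so the points are collinear.

Yes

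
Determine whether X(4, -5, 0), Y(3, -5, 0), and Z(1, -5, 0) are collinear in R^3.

Yes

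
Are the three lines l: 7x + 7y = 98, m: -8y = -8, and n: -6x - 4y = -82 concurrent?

Intersecting l and m: solving the 2×2 system gives (x, y) = (13, 1).
Substitute into n: (-6)(13) + (-4)(1) = -82.
This equals -82, so (13, 1) lies on all three lines and they are concurrent.

Yes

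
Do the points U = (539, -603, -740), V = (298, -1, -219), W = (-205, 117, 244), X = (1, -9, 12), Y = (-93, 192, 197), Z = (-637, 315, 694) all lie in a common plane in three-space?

No

The plane through U, V, W has normal n = UV × UW = (217248, -150480, 274368) and equation n·P = 4803792.
Checking the remaining points: n·X = 4863984, n·Y = 4954272, n·Z = 4623216.
Since n·X = 4863984 ≠ 4803792, X is off the plane and the points are not all coplanar.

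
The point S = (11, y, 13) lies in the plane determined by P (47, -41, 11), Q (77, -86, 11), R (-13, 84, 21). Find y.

The plane through P, Q, R has equation −450x − 300y + 1050z = 2700.
Substituting S: (-300)y + (8700) = 2700, so y = 20.

20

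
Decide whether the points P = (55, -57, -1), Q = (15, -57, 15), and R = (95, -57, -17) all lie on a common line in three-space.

Yes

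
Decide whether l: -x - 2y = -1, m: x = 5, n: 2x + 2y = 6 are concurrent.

Yes

The three lines meet at one point iff the augmented coefficient matrix [aᵢ bᵢ cᵢ] has rank < 3, i.e. its determinant vanishes.
Here the determinant is 0.
It vanishes, so the lines are concurrent at (5, -2).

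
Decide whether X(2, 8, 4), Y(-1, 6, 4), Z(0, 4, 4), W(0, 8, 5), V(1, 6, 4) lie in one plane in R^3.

No

The plane through X, Y, Z has normal n = XY × XZ = (0, 0, 8) and equation n·P = 32.
Checking the remaining points: n·W = 40, n·V = 32.
Since n·W = 40 ≠ 32, W is off the plane and the points are not all coplanar.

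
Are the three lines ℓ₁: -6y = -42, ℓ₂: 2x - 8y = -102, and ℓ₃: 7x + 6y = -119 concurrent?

Yes

Intersecting ℓ₁ and ℓ₂: solving the 2×2 system gives (x, y) = (-23, 7).
Substitute into ℓ₃: (7)(-23) + (6)(7) = -119.
This equals -119, so (-23, 7) lies on all three lines and they are concurrent.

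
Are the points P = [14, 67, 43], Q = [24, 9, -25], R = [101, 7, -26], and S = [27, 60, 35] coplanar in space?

Yes

A normal to the plane through P, Q, R is n = PQ × PR = (-78, -5226, 4446).
The plane has equation n·X = -160056. For S: n·S = -160056.
Equal, so S lies in the plane and all four are coplanar.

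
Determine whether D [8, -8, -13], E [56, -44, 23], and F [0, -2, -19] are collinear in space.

DE = (48, -36, 36), DF = (-8, 6, -6).
DE × DF = (0, 0, 0).
The cross product vanishes, so the three points are collinear.

Yes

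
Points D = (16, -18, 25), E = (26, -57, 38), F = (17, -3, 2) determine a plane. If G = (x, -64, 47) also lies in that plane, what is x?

26

Coplanarity requires DE · (DF × DG) = 0.
DE = (10, -39, 13), DF = (1, 15, -23); the triple product is linear in x with coefficient 702 and constant term -18252.
Setting it to zero: x = 26.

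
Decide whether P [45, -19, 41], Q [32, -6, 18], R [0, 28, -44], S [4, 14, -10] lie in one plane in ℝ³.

A normal to the plane through P, Q, R is n = PQ × PR = (-24, -70, -26).
The plane has equation n·X = -816. For S: n·S = -816.
Equal, so S lies in the plane and all four are coplanar.

Yes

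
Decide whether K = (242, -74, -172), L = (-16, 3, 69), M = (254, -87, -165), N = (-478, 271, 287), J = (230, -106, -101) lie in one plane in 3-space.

No

The plane through K, L, M has normal n = KL × KM = (3672, 4698, 2430) and equation n·P = 123012.
Checking the remaining points: n·N = 215352, n·J = 101142.
Since n·N = 215352 ≠ 123012, N is off the plane and the points are not all coplanar.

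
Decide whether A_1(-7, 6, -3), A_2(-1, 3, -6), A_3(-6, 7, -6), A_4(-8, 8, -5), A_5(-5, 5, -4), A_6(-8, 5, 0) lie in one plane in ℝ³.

Yes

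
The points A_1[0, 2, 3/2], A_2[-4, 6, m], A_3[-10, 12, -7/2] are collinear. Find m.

-1/2

Collinearity requires A_1A_2 × A_1A_3 = 0; each component is linear in m.
The x-component gives (-10)m + (-5) = 0, so m = -1/2.
The remaining components then also vanish.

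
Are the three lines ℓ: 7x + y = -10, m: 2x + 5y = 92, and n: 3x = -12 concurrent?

No

Intersecting ℓ and m: solving the 2×2 system gives (x, y) = (-142/33, 664/33).
Substitute into n: (3)(-142/33) + (0)(664/33) = -142/11.
But n requires -12 ≠ -142/11, so the three lines have no common point.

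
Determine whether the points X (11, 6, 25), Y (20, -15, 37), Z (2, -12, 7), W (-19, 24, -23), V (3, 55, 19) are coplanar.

The plane through X, Y, Z has normal n = XY × XZ = (594, 54, -351) and equation n·P = -1917.
Checking the remaining points: n·W = -1917, n·V = -1917.
All equal -1917, so all 5 points lie in one plane.

Yes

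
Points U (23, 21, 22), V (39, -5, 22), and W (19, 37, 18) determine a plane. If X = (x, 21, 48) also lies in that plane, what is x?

The plane through U, V, W has equation 104x + 64y + 152z = 7080.
Substituting X: (104)x + (8640) = 7080, so x = -15.

-15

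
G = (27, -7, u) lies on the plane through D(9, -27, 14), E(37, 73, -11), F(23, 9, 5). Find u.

Coplanarity requires DE · (DF × DG) = 0.
DE = (28, 100, -25), DF = (14, 36, -9); the triple product is linear in u with coefficient -392 and constant term 3528.
Setting it to zero: u = 9.

9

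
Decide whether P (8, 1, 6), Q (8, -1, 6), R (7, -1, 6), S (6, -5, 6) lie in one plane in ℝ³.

Yes

With P as base: PQ = (0, -2, 0), PR = (-1, -2, 0), PS = (-2, -6, 0).
PR × PS = (0, 0, 2).
PQ · (PR × PS) = 0.
The scalar triple product vanishes, so the four points are coplanar.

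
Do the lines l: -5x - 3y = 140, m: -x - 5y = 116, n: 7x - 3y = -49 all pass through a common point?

Intersecting l and m: solving the 2×2 system gives (x, y) = (-16, -20).
Substitute into n: (7)(-16) + (-3)(-20) = -52.
But n requires -49 ≠ -52, so the three lines have no common point.

No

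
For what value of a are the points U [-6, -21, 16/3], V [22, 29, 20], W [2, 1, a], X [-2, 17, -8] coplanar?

17/3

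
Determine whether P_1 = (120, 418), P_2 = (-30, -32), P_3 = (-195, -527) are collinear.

P_1P_2 = (-150, -450), P_1P_3 = (-315, -945).
Checking proportionality: P_1P_3 = 21/10·P_1P_2, so the vectors are parallel and the points are collinear.

Yes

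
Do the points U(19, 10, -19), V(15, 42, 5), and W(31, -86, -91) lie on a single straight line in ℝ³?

Yes

UV = (-4, 32, 24), UW = (12, -96, -72).
UV × UW = (0, 0, 0).
The cross product vanishes, so the three points are collinear.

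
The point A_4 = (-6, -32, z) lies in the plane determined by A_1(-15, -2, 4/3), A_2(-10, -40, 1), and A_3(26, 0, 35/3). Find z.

7/3

Coplanarity requires A_1A_2 · (A_1A_3 × A_1A_4) = 0.
A_1A_2 = (5, -38, -1/3), A_1A_3 = (41, 2, 31/3); the triple product is linear in z with coefficient 1568 and constant term -10976/3.
Setting it to zero: z = 7/3.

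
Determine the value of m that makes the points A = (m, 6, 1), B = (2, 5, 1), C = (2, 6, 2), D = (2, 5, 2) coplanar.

2

The points are coplanar iff AB · (AC × AD) = 0.
Expanding, this is linear in m: (-1)m + (2) = 0.
So m = 2.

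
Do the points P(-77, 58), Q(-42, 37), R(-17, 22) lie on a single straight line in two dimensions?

PQ = (35, -21), PR = (60, -36).
Checking proportionality: PR = 12/7·PQ, so the vectors are parallel and the points are collinear.

Yes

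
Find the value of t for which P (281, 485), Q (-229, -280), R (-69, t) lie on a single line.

Collinearity: (R − P) must be parallel to (Q − P) = (-510, -765).
Cross-multiplying the components: (t − 485)·(-510) = (-350)·(-765).
Solving gives t = -40.

-40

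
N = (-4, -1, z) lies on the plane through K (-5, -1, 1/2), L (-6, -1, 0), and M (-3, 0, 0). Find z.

A normal to the plane is n = KL × KM = (1/2, -3/2, -1).
N lies in the plane iff n · KN = 0.
This gives (-1)z + (1) = 0, so z = 1.

1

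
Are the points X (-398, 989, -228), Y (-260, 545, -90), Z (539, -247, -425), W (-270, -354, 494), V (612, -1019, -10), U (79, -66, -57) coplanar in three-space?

No

The plane through X, Y, Z has normal n = XY × XZ = (258036, 156492, 245460) and equation n·P = -3892620.
Checking the remaining points: n·W = -3810648, n·V = -4001916, n·U = -3934848.
Since n·W = -3810648 ≠ -3892620, W is off the plane and the points are not all coplanar.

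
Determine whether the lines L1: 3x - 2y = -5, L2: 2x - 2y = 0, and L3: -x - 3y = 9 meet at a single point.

No

Lines aᵢx + bᵢy = cᵢ with pairwise distinct directions are concurrent exactly when det[aᵢ bᵢ cᵢ] = 0.
Here the determinant is 22.
Nonzero, so no common point exists.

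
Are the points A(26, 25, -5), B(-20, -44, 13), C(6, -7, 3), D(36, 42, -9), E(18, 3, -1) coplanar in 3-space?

No

The plane through A, B, C has normal n = AB × AC = (24, 8, 92) and equation n·P = 364.
Checking the remaining points: n·D = 372, n·E = 364.
Since n·D = 372 ≠ 364, D is off the plane and the points are not all coplanar.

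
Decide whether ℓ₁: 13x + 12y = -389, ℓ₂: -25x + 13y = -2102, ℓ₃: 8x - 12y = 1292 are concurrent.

Yes

Intersecting ℓ₁ and ℓ₂: solving the 2×2 system gives (x, y) = (43, -79).
Substitute into ℓ₃: (8)(43) + (-12)(-79) = 1292.
This equals 1292, so (43, -79) lies on all three lines and they are concurrent.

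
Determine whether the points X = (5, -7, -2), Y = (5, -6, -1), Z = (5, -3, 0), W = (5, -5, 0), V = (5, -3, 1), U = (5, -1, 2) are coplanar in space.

The plane through X, Y, Z has normal n = XY × XZ = (-2, 0, 0) and equation n·P = -10.
Checking the remaining points: n·W = -10, n·V = -10, n·U = -10.
All equal -10, so all 6 points lie in one plane.

Yes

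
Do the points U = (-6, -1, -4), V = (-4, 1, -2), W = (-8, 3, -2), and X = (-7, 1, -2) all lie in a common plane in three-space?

The four points are coplanar iff the 3×3 determinant with rows UV, UW, UX is zero.
Rows: (2, 2, 2), (-2, 4, 2), (-1, 2, 2).
Expanding along the first row: (2)(4) − (2)(-2) + (2)(0) = 12.
Nonzero ⇒ not coplanar.

No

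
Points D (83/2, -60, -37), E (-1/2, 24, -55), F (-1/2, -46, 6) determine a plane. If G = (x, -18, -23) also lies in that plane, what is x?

A normal to the plane is n = DE × DF = (3864, 2562, 2940).
G lies in the plane iff n · DG = 0.
This gives (3864)x + (-11592) = 0, so x = 3.

3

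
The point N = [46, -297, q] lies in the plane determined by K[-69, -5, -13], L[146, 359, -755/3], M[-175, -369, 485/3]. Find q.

A normal to the plane is n = KL × KM = (-23296, -36764/3, -39676).
N lies in the plane iff n · KN = 0.
This gives (-39676)q + (1150604/3) = 0, so q = 29/3.

29/3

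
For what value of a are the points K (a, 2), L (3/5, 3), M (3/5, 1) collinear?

3/5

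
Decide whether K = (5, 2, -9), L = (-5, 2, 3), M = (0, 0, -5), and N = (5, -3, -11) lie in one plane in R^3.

With K as base: KL = (-10, 0, 12), KM = (-5, -2, 4), KN = (0, -5, -2).
KM × KN = (24, -10, 25).
KL · (KM × KN) = 60.
Since 60 ≠ 0, the four points are not coplanar.

No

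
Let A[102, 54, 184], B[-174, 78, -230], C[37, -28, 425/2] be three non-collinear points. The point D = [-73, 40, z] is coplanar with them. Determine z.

Coplanarity requires AB · (AC × AD) = 0.
AB = (-276, 24, -414), AC = (-65, -82, 57/2); the triple product is linear in z with coefficient 24192 and constant term 883008.
Setting it to zero: z = -73/2.

-73/2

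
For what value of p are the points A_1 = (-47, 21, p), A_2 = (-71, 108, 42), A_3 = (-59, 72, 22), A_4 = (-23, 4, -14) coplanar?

-7

Coplanarity ⇔ det[A_1A_2; A_1A_3; A_1A_4] = 0.
Expanding, this is linear in p: (-480)p + (-3360) = 0.
So p = -7.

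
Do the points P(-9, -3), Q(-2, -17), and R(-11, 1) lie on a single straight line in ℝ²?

PQ = (7, -14), PR = (-2, 4).
det[PQ; PR] = (7)(4) − (-14)(-2) = 0.
The determinant is zero, so the points are collinear.

Yes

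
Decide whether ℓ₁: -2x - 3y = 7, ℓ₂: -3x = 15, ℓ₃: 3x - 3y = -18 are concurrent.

Yes

The three lines meet at one point iff the augmented coefficient matrix [aᵢ bᵢ cᵢ] has rank < 3, i.e. its determinant vanishes.
Here the determinant is 0.
It vanishes, so the lines are concurrent at (-5, 1).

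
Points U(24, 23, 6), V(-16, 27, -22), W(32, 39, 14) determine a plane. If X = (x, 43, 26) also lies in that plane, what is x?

48

The plane through U, V, W has equation 480x + 96y − 672z = 9696.
Substituting X: (480)x + (-13344) = 9696, so x = 48.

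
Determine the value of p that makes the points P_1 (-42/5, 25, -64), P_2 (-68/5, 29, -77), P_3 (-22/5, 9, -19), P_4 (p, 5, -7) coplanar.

-8/5

Normal to plane P_1P_2P_3: n = (-28, 182, 336/5); plane equation n·P = 2422/5.
Requiring n·P_4 = 2422/5: (-28)p + (2198/5) = 2422/5.
So p = -8/5.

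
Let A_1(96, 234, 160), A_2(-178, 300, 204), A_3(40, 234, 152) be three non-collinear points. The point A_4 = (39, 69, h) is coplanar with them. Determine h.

Coplanarity requires A_1A_2 · (A_1A_3 × A_1A_4) = 0.
A_1A_2 = (-274, 66, 44), A_1A_3 = (-56, 0, -8); the triple product is linear in h with coefficient 3696 and constant term 206976.
Setting it to zero: h = -56.

-56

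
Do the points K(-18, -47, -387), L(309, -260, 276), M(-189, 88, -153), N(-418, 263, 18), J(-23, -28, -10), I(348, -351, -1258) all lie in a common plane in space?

Yes

The plane through K, L, M has normal n = KL × KM = (-139347, -189891, 7722) and equation n·P = 8444709.
Checking the remaining points: n·N = 8444709, n·J = 8444709, n·I = 8444709.
All equal 8444709, so all 6 points lie in one plane.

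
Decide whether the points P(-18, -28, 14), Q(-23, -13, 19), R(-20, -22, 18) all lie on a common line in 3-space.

PQ = (-5, 15, 5), PR = (-2, 6, 4).
PQ × PR = (30, 10, 0).
The cross product is nonzero, so the points do not lie on one line.

No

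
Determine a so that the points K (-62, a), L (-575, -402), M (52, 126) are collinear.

30

The three points are collinear iff det[KL; KM] = 0.
This determinant is linear in a: (627)a + (-18810) = 0, so a = 30.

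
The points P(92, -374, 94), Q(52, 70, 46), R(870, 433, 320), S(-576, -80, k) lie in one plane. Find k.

-174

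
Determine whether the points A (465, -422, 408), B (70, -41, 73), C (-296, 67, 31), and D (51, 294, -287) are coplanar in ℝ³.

The four points are coplanar iff the 3×3 determinant with rows AB, AC, AD is zero.
Rows: (-395, 381, -335), (-761, 489, -377), (-414, 716, -695).
Expanding along the first row: (-395)(-69923) − (381)(372817) + (-335)(-342430) = 290358.
Nonzero ⇒ not coplanar.

No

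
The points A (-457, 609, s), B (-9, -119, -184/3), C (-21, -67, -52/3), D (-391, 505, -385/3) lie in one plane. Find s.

The points are coplanar iff AB · (AC × AD) = 0.
Expanding, this is linear in s: (-12376)s + (-5395936/3) = 0.
So s = -436/3.

-436/3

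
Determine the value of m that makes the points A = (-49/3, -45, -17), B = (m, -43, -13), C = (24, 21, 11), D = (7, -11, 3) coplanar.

-41/3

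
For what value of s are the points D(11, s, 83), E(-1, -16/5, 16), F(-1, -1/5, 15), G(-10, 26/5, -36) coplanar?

Coplanarity ⇔ det[DE; DF; DG] = 0.
Expanding, this is linear in s: (-9)s + (-333/5) = 0.
So s = -37/5.

-37/5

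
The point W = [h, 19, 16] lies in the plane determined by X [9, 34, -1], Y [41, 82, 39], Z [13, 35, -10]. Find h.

-11

The plane through X, Y, Z has equation −472x + 448y − 160z = 11144.
Substituting W: (-472)h + (5952) = 11144, so h = -11.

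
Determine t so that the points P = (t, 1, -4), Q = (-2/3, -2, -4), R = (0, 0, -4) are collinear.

Collinearity requires PQ × PR = 0; each component is linear in t.
The z-component gives (-2)t + (2/3) = 0, so t = 1/3.
The remaining components then also vanish.

1/3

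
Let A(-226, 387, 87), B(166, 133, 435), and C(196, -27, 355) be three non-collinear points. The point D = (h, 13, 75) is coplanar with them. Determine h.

-29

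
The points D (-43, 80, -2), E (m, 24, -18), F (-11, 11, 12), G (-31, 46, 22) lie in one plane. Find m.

Coplanarity ⇔ det[DE; DF; DG] = 0.
Expanding, this is linear in m: (-1180)m + (-12980) = 0.
So m = -11.

-11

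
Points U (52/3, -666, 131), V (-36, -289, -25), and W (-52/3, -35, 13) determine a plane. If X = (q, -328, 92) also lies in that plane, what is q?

8

Coplanarity requires UV · (UW × UX) = 0.
UV = (-160/3, 377, -156), UW = (-104/3, 631, -118); the triple product is linear in q with coefficient 53950 and constant term -431600.
Setting it to zero: q = 8.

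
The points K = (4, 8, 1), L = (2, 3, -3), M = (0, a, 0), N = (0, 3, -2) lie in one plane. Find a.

5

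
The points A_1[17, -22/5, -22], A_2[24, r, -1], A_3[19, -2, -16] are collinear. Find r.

Direction A_1A_3 = (2, 12/5, 6). From the x-coordinate of A_2, the parameter along the line is τ = (24 − 17)/2 = 7/2.
Then r = (-22/5) + 7/2·(12/5) = 4.

4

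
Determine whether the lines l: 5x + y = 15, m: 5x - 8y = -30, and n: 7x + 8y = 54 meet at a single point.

Yes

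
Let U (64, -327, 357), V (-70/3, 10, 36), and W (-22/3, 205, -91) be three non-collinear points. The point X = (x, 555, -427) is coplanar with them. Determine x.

-101

A normal to the plane is n = UV × UW = (19796, -48682/3, -22422).
X lies in the plane iff n · UX = 0.
This gives (19796)x + (1999396) = 0, so x = -101.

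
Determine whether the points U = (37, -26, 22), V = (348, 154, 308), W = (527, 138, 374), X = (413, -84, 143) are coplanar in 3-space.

The four points are coplanar iff the 3×3 determinant with rows UV, UW, UX is zero.
Rows: (311, 180, 286), (490, 164, 352), (376, -58, 121).
Expanding along the first row: (311)(40260) − (180)(-73062) + (286)(-90084) = -92004.
Nonzero ⇒ not coplanar.

No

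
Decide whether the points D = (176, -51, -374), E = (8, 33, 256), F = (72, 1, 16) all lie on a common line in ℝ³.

Yes

DE = (-168, 84, 630), DF = (-104, 52, 390).
DE × DF = (0, 0, 0).
The cross product vanishes, so the three points are collinear.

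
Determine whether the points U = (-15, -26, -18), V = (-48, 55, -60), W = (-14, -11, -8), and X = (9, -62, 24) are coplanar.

Yes

With U as base: UV = (-33, 81, -42), UW = (1, 15, 10), UX = (24, -36, 42).
UW × UX = (990, 198, -396).
UV · (UW × UX) = 0.
The scalar triple product vanishes, so the four points are coplanar.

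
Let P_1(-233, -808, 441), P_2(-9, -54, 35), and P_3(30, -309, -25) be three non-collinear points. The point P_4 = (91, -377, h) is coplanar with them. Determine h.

The plane through P_1, P_2, P_3 has equation −148770x − 2394y − 86526z = -1560204.
Substituting P_4: (-86526)h + (-12635532) = -1560204, so h = -128.

-128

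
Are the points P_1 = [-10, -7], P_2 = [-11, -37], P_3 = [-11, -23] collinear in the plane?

No

P_1P_2 = (-1, -30), P_1P_3 = (-1, -16).
det[P_1P_2; P_1P_3] = (-1)(-16) − (-30)(-1) = -14.
The determinant is nonzero, so they are not collinear.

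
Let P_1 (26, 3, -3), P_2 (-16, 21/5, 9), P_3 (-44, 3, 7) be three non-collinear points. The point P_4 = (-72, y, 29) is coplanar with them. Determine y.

Coplanarity requires P_1P_2 · (P_1P_3 × P_1P_4) = 0.
P_1P_2 = (-42, 6/5, 12), P_1P_3 = (-70, 0, 10); the triple product is linear in y with coefficient -420 and constant term 2772.
Setting it to zero: y = 33/5.

33/5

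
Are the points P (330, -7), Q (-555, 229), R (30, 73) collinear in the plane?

PQ = (-885, 236), PR = (-300, 80).
det[PQ; PR] = (-885)(80) − (236)(-300) = 0.
The determinant is zero, so the points are collinear.

Yes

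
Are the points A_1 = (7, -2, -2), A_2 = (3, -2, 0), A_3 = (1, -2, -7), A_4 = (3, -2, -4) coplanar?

Yes

A normal to the plane through A_1, A_2, A_3 is n = A_1A_2 × A_1A_3 = (0, -32, 0).
The plane has equation n·P = 64. For A_4: n·A_4 = 64.
Equal, so A_4 lies in the plane and all four are coplanar.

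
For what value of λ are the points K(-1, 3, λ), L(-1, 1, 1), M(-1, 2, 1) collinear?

Collinearity requires KL × KM = 0; each component is linear in λ.
The x-component gives (1)λ + (-1) = 0, so λ = 1.
The remaining components then also vanish.

1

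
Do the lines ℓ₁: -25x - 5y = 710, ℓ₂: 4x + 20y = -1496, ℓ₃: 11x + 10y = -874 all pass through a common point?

The three lines meet at one point iff the augmented coefficient matrix [aᵢ bᵢ cᵢ] has rank < 3, i.e. its determinant vanishes.
Here the determinant is 0.
It vanishes, so the lines are concurrent at (-14, -72).

Yes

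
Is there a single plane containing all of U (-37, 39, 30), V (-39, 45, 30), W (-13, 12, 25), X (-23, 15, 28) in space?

With U as base: UV = (-2, 6, 0), UW = (24, -27, -5), UX = (14, -24, -2).
UW × UX = (-66, -22, -198).
UV · (UW × UX) = 0.
The scalar triple product vanishes, so the four points are coplanar.

Yes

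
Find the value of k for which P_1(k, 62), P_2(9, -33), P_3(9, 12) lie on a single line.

9

The three points are collinear iff det[P_1P_2; P_1P_3] = 0.
This determinant is linear in k: (-45)k + (405) = 0, so k = 9.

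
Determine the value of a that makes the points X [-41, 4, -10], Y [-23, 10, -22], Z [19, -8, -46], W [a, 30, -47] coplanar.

13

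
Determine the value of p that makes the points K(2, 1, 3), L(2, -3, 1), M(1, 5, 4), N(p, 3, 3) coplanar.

Normal to plane KLM: n = (4, 2, -4); plane equation n·P = -2.
Requiring n·N = -2: (4)p + (-6) = -2.
So p = 1.

1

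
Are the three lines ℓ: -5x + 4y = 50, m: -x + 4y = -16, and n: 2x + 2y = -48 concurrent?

No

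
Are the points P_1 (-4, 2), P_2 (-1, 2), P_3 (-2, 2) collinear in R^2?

P_1P_2 = (3, 0), P_1P_3 = (2, 0).
Checking proportionality: P_1P_3 = 2/3·P_1P_2, so the vectors are parallel and the points are collinear.

Yes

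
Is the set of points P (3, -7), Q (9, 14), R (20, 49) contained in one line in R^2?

PQ = (6, 21), PR = (17, 56).
Twice the signed area of △PQR is (6)(56) − (21)(17) = -21.
The area is nonzero, so the three points are not collinear.

No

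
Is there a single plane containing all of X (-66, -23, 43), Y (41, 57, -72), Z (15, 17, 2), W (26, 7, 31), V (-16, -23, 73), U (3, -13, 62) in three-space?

The plane through X, Y, Z has normal n = XY × XZ = (1320, -4928, -2200) and equation n·P = -68376.
Checking the remaining points: n·W = -68376, n·V = -68376, n·U = -68376.
All equal -68376, so all 6 points lie in one plane.

Yes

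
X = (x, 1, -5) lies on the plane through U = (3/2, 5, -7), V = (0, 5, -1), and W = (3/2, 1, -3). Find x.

A normal to the plane is n = UV × UW = (24, 6, 6).
X lies in the plane iff n · UX = 0.
This gives (24)x + (-48) = 0, so x = 2.

2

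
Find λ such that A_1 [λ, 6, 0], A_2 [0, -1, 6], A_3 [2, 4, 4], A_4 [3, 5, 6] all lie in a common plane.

Coplanarity ⇔ det[A_1A_2; A_1A_3; A_1A_4] = 0.
Expanding, this is linear in λ: (-12)λ + (24) = 0.
So λ = 2.

2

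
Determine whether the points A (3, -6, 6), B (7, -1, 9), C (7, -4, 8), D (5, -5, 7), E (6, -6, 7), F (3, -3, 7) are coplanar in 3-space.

Yes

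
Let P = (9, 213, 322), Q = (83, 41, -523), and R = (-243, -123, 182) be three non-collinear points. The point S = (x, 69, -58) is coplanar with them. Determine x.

-15

The plane through P, Q, R has equation −259840x + 223300y − 68208z = 23261364.
Substituting S: (-259840)x + (19363764) = 23261364, so x = -15.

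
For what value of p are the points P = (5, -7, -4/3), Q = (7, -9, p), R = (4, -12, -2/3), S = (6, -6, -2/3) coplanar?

4/3

The points are coplanar iff PQ · (PR × PS) = 0.
Expanding, this is linear in p: (4)p + (-16/3) = 0.
So p = 4/3.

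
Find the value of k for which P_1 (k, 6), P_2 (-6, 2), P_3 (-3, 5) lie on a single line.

-2

Collinearity: (P_1 − P_2) must be parallel to (P_3 − P_2) = (3, 3).
Cross-multiplying the components: (k − (-6))·(3) = (4)·(3).
Solving gives k = -2.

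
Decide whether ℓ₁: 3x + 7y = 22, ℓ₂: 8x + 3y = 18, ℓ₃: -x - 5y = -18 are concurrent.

No

Intersecting ℓ₁ and ℓ₂: solving the 2×2 system gives (x, y) = (60/47, 122/47).
Substitute into ℓ₃: (-1)(60/47) + (-5)(122/47) = -670/47.
But ℓ₃ requires -18 ≠ -670/47, so the three lines have no common point.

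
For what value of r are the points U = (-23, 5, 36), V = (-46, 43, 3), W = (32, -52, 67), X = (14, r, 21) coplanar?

-8

Coplanarity ⇔ det[UV; UW; UX] = 0.
Expanding, this is linear in r: (-1102)r + (-8816) = 0.
So r = -8.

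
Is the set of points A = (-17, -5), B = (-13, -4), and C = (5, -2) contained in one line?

No

AB = (4, 1), AC = (22, 3).
Twice the signed area of △ABC is (4)(3) − (1)(22) = -10.
The area is nonzero, so the three points are not collinear.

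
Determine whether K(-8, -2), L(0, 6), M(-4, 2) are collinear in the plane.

KL = (8, 8), KM = (4, 4).
Twice the signed area of △KLM is (8)(4) − (8)(4) = 0.
The triangle is degenerate (zero area), so the points are collinear.

Yes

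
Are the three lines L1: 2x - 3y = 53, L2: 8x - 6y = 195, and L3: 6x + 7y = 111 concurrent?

Intersecting L1 and L2: solving the 2×2 system gives (x, y) = (89/4, -17/6).
Substitute into L3: (6)(89/4) + (7)(-17/6) = 341/3.
But L3 requires 111 ≠ 341/3, so the three lines have no common point.

No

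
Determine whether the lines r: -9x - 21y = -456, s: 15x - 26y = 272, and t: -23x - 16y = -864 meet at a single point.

Intersecting r and s: solving the 2×2 system gives (x, y) = (32, 8).
Substitute into t: (-23)(32) + (-16)(8) = -864.
This equals -864, so (32, 8) lies on all three lines and they are concurrent.

Yes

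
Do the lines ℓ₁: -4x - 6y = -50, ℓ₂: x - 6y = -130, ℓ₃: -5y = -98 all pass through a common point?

Intersecting ℓ₁ and ℓ₂: solving the 2×2 system gives (x, y) = (-16, 19).
Substitute into ℓ₃: (0)(-16) + (-5)(19) = -95.
But ℓ₃ requires -98 ≠ -95, so the three lines have no common point.

No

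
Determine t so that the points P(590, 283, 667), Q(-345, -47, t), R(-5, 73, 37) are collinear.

Direction PR = (-595, -210, -630). From the x-coordinate of Q, the parameter along the line is τ = (-345 − 590)/(-595) = 11/7.
Then t = 667 + 11/7·(-630) = -323.

-323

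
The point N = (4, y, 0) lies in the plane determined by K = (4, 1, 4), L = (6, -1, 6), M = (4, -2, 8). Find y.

4

The plane through K, L, M has equation −2x − 8y − 6z = -40.
Substituting N: (-8)y + (-8) = -40, so y = 4.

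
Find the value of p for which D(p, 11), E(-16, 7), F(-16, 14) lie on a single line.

-16

The three points are collinear iff det[DE; DF] = 0.
This determinant is linear in p: (-7)p + (-112) = 0, so p = -16.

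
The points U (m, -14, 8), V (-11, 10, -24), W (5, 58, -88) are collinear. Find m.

-19

Direction VW = (16, 48, -64). From the y-coordinate of U, the parameter along the line is τ = (-14 − 10)/48 = -1/2.
Then m = (-11) + (-1/2)·(16) = -19.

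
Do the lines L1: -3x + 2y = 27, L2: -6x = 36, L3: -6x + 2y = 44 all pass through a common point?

No

Intersecting L1 and L2: solving the 2×2 system gives (x, y) = (-6, 9/2).
Substitute into L3: (-6)(-6) + (2)(9/2) = 45.
But L3 requires 44 ≠ 45, so the three lines have no common point.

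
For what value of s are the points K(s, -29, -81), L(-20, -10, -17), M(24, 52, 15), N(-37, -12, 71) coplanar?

Coplanarity ⇔ det[KL; KM; KN] = 0.
Expanding, this is linear in s: (-5520)s + (-132480) = 0.
So s = -24.

-24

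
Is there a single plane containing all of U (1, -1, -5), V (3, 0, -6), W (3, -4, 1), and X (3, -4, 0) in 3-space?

No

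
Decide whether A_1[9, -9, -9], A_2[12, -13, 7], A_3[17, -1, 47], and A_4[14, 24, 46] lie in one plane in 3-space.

Yes

With A_1 as base: A_1A_2 = (3, -4, 16), A_1A_3 = (8, 8, 56), A_1A_4 = (5, 33, 55).
A_1A_3 × A_1A_4 = (-1408, -160, 224).
A_1A_2 · (A_1A_3 × A_1A_4) = 0.
The scalar triple product vanishes, so the four points are coplanar.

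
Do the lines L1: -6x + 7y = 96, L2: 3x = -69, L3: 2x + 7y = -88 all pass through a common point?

Yes

Intersecting L1 and L2: solving the 2×2 system gives (x, y) = (-23, -6).
Substitute into L3: (2)(-23) + (7)(-6) = -88.
This equals -88, so (-23, -6) lies on all three lines and they are concurrent.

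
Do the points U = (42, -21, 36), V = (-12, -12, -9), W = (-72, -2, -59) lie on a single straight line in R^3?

Yes

UV = (-54, 9, -45), UW = (-114, 19, -95).
Each component of UW is 19/9 times the corresponding component of UV, so UW = 19/9·UV and the points are collinear.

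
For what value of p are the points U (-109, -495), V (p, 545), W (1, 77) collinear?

The three points are collinear iff det[UV; UW] = 0.
This determinant is linear in p: (572)p + (-52052) = 0, so p = 91.

91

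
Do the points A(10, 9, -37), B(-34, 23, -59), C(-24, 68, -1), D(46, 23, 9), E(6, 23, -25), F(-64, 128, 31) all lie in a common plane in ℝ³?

The plane through A, B, C has normal n = AB × AC = (1802, 2332, -2120) and equation n·P = 117448.
Checking the remaining points: n·D = 117448, n·E = 117448, n·F = 117448.
All equal 117448, so all 6 points lie in one plane.

Yes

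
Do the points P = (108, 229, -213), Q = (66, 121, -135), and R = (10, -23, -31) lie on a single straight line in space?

PQ = (-42, -108, 78), PR = (-98, -252, 182).
PQ × PR = (0, 0, 0).
The cross product vanishes, so the three points are collinear.

Yes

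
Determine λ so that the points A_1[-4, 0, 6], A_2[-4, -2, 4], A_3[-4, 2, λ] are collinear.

Direction A_1A_2 = (0, -2, -2). From the y-coordinate of A_3, the parameter along the line is τ = (2 − 0)/(-2) = -1.
Then λ = 6 + (-1)·(-2) = 8.

8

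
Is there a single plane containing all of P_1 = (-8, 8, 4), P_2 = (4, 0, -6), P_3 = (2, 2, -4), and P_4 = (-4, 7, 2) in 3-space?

The four points are coplanar iff the 3×3 determinant with rows P_1P_2, P_1P_3, P_1P_4 is zero.
Rows: (12, -8, -10), (10, -6, -8), (4, -1, -2).
Expanding along the first row: (12)(4) − (-8)(12) + (-10)(14) = 4.
Nonzero ⇒ not coplanar.

No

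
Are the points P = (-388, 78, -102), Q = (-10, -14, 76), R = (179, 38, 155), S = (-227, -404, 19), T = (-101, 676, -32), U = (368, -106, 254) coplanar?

The plane through P, Q, R has normal n = PQ × PR = (-16524, 3780, 37044) and equation n·X = 2927664.
Checking the remaining points: n·S = 2927664, n·T = 3038796, n·U = 2927664.
Since n·T = 3038796 ≠ 2927664, T is off the plane and the points are not all coplanar.

No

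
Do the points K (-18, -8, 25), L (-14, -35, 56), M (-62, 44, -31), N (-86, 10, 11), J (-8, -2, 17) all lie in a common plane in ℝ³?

Yes

The plane through K, L, M has normal n = KL × KM = (-100, -1140, -980) and equation n·P = -13580.
Checking the remaining points: n·N = -13580, n·J = -13580.
All equal -13580, so all 5 points lie in one plane.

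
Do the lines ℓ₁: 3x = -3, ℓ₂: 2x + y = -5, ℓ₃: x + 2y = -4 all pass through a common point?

Intersecting ℓ₁ and ℓ₂: solving the 2×2 system gives (x, y) = (-1, -3).
Substitute into ℓ₃: (1)(-1) + (2)(-3) = -7.
But ℓ₃ requires -4 ≠ -7, so the three lines have no common point.

No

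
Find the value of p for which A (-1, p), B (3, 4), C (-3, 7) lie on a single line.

6

Collinearity: (A − B) must be parallel to (C − B) = (-6, 3).
Cross-multiplying the components: (p − 4)·(-6) = (-4)·(3).
Solving gives p = 6.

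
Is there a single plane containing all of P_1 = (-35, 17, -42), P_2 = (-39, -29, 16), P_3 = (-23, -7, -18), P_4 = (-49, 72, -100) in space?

The four points are coplanar iff the 3×3 determinant with rows P_1P_2, P_1P_3, P_1P_4 is zero.
Rows: (-4, -46, 58), (12, -24, 24), (-14, 55, -58).
Expanding along the first row: (-4)(72) − (-46)(-360) + (58)(324) = 1944.
Nonzero ⇒ not coplanar.

No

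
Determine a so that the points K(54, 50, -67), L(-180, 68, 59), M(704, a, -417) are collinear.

0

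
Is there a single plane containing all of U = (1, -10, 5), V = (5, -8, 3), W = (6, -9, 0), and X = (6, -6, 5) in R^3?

The four points are coplanar iff the 3×3 determinant with rows UV, UW, UX is zero.
Rows: (4, 2, -2), (5, 1, -5), (5, 4, 0).
Expanding along the first row: (4)(20) − (2)(25) + (-2)(15) = 0.
Zero determinant ⇒ coplanar.

Yes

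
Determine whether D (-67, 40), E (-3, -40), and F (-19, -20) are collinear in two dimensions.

DE = (64, -80), DF = (48, -60).
Checking proportionality: DF = 3/4·DE, so the vectors are parallel and the points are collinear.

Yes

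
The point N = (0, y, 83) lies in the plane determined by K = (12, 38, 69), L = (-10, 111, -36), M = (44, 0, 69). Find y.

46

A normal to the plane is n = KL × KM = (-3990, -3360, -1500).
N lies in the plane iff n · KN = 0.
This gives (-3360)y + (154560) = 0, so y = 46.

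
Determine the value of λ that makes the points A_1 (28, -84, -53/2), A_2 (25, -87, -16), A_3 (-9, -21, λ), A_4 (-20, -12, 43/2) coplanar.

3

Coplanarity ⇔ det[A_1A_2; A_1A_3; A_1A_4] = 0.
Expanding, this is linear in λ: (360)λ + (-1080) = 0.
So λ = 3.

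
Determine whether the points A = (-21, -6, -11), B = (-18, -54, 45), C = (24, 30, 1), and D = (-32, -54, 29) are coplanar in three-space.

Yes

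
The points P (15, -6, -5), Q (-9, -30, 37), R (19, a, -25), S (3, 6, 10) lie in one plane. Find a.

50

Normal to plane PQS: n = (-864, -144, -576); plane equation n·X = -9216.
Requiring n·R = -9216: (-144)a + (-2016) = -9216.
So a = 50.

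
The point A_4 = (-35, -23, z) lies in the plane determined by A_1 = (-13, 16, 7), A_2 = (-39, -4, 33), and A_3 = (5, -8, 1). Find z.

A normal to the plane is n = A_1A_2 × A_1A_3 = (744, 312, 984).
A_4 lies in the plane iff n · A_1A_4 = 0.
This gives (984)z + (-35424) = 0, so z = 36.

36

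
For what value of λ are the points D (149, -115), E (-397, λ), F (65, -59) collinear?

249

The three points are collinear iff det[DE; DF] = 0.
This determinant is linear in λ: (84)λ + (-20916) = 0, so λ = 249.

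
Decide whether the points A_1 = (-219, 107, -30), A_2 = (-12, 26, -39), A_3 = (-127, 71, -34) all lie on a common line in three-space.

A_1A_2 = (207, -81, -9), A_1A_3 = (92, -36, -4).
A_1A_2 × A_1A_3 = (0, 0, 0).
The cross product vanishes, so the three points are collinear.

Yes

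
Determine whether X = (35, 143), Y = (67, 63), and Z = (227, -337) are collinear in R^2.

XY = (32, -80), XZ = (192, -480).
det[XY; XZ] = (32)(-480) − (-80)(192) = 0.
The determinant is zero, so the points are collinear.

Yes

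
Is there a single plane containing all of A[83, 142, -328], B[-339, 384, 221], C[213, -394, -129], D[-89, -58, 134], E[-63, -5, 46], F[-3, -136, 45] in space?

The plane through A, B, C has normal n = AB × AC = (342422, 155348, 194732) and equation n·P = -13391654.
Checking the remaining points: n·D = -13391654, n·E = -13391654, n·F = -13391654.
All equal -13391654, so all 6 points lie in one plane.

Yes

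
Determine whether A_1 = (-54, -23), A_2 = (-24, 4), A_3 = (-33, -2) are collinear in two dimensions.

No

A_1A_2 = (30, 27), A_1A_3 = (21, 21).
det[A_1A_2; A_1A_3] = (30)(21) − (27)(21) = 63.
The determinant is nonzero, so they are not collinear.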